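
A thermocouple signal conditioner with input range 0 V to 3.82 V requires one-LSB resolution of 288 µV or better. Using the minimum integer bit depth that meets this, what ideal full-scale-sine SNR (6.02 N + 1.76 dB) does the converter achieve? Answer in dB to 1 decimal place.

86.0 dB

Range is 3.82 V.
3.82 V / 288 µV = 13260. Since 2^13 = 8192 and 2^14 = 16384, N = 14.
SNR = 6.02 × 14 + 1.76 = 86.04 dB.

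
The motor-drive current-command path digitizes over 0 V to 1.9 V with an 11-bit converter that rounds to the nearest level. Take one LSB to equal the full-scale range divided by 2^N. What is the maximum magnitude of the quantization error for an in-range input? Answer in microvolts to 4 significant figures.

Range is 1.9 V.
One LSB is 1.9 V / 2048 = 0.927734 mV.
Worst-case error for round-to-nearest is half an LSB: 463.9 µV.

463.9 µV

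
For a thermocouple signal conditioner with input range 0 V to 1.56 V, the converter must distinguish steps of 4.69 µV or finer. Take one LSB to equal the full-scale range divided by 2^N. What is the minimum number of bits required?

Range is 1.56 V.
Levels needed ≥ 1.56/4.69 µV = 332600. 2^19 = 524288 suffices, so N_min = 19.

19 bits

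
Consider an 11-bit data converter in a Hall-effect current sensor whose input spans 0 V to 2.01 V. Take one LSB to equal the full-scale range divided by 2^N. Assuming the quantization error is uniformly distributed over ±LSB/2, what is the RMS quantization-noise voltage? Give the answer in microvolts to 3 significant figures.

283 µV

V_FS = 2.01 V.
Step size = 2.01/2048 V = 0.98145 mV.
V_rms = LSB/√12 = 0.98145 mV / √12 = 283 µV.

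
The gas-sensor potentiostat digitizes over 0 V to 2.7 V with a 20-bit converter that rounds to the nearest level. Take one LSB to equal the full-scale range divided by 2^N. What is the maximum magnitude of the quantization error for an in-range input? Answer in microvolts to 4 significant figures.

V_FS = 2.7 V.
LSB = 2.7 V ÷ 2^20 = 2.7/1048576 V = 2.57492 µV.
A rounding quantizer has |error| ≤ LSB/2 = 1.287 µV.

1.287 µV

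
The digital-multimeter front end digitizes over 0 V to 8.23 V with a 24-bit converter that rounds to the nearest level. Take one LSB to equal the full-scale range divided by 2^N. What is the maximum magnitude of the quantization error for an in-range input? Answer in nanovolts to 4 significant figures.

Range is 8.23 V.
LSB = 8.23 V / 2^24 = 490.546 nV.
A rounding quantizer has |error| ≤ LSB/2 = 245.3 nV.

245.3 nV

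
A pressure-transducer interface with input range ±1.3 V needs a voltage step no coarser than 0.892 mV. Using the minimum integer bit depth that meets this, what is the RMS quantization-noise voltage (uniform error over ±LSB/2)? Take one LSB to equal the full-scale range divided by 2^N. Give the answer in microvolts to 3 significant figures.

183 µV

Range = 1.3 − (-1.3) = 2.6 V.
Need 2^N ≥ 2.6 V / 0.892 mV = 2915 → N_min = 12.
LSB = 2.6 V ÷ 2^12 = 2.6/4096 V = 0.63477 mV.
σ_q = LSB/√12 = 0.63477 mV/3.4641 = 183 µV.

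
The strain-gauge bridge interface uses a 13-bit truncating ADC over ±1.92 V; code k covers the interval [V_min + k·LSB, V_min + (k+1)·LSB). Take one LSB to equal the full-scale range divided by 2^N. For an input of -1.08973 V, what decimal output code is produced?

1771

Span: 1.92 V − (-1.92 V) = 3.84 V. LSB = 3.84 V / 2^13 ≈ 468.8 µV.
code = ⌊(V_in − V_min)/LSB⌋ = ⌊(V_in − V_min) × 2^13 / range⌋
     = ⌊(-1.08973 − (-1.92)) × 8192 / 3.84⌋ = ⌊0.83027 × 8192/3.84⌋
     = ⌊1771.243⌋ = 1771.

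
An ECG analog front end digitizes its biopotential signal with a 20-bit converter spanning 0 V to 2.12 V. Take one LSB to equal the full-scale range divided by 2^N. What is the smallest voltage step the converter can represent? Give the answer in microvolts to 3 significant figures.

Span = 2.12 V.
There are 2^20 = 1048576 steps.
LSB = 2.12 V ÷ 2^20 = 2.12/1048576 V = 2.02 µV.

2.02 µV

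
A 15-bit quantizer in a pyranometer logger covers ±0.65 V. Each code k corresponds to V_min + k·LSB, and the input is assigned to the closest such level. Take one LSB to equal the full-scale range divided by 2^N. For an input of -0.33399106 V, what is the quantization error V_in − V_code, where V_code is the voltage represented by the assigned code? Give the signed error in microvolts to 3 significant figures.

+14.7 µV

Range = 0.65 − (-0.65) = 1.3 V. LSB = 1.3 V / 2^15 ≈ 39.67 µV.
(-0.33399106 − (-0.65)) / LSB = 0.31600894 × 32768/1.3 = 7965.3700. Nearest integer: k = 7965.
V_code = -0.65 + (7965/32768) × 1.3 = -0.33400573730 V.
V_in − V_code = -0.33399106 − (-0.33400573730) = +14.7 µV.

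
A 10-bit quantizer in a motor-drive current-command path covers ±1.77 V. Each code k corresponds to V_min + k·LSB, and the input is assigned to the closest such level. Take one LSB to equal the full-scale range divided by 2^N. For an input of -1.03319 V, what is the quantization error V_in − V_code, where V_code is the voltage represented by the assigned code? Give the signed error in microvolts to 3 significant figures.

Span: 1.77 V − (-1.77 V) = 3.54 V. LSB = 3.54 V / 2^10 ≈ 3.457 mV.
(-1.03319 − (-1.77)) / LSB = 0.73681 × 1024/3.54 = 213.1337. Nearest integer: k = 213.
V_code = -1.77 + (213/1024) × 3.54 = -1.033652344 V.
e = -1.03319 − (-1.033652344) = +462 µV.

+462 µV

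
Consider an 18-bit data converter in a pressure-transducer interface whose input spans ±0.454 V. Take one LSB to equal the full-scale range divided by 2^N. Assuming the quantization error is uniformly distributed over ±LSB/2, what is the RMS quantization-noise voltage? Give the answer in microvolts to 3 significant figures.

Full-scale range = 0.454 V − (-0.454 V) = 0.908 V.
One LSB is 0.908 V / 262144 = 3.4637 µV.
σ_q = LSB/√12 = 3.4637 µV/3.4641 = 1.00 µV.

1.00 µV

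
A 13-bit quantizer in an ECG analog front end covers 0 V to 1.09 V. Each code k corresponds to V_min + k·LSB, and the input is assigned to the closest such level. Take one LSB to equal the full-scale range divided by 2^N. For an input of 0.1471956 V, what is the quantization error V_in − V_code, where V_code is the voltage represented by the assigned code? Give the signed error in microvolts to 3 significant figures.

Span = 1.09 V. LSB = 1.09 V / 2^13 ≈ 133.1 µV.
(0.1471956 − (0)) / LSB = 0.1471956 × 8192/1.09 = 1106.2627. Nearest integer: k = 1106.
Reconstructed level: 0 + 1106 × 1.09/8192 V = 0.1471606445 V.
V_in − V_code = 0.1471956 − (0.1471606445) = +35.0 µV.

+35.0 µV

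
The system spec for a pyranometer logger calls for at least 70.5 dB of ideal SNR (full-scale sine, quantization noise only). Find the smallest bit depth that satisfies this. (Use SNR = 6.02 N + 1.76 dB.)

12 bits

6.02 N + 1.76 ≥ 70.5 gives N ≥ 11.419, so the minimum integer is 12.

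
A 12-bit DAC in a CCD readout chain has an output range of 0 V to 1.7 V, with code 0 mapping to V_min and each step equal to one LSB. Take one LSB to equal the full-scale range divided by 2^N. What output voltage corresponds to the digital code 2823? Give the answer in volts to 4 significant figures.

V_FS = 1.7 V. LSB = 1.7 V / 2^12.
V_out = V_min + code × LSB = 0 V + 2823 × 1.7 V / 4096
      = 0 V + 1.17166 V = 1.17166 V.

1.172 V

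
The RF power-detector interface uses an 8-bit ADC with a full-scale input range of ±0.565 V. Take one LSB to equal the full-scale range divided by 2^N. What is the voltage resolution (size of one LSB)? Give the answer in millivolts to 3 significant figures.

4.41 mV

The full-scale span is 0.565 − (-0.565) = 1.13 V.
Number of codes = 2^8 = 256.
Step size = 1.13/256 V = 4.41 mV.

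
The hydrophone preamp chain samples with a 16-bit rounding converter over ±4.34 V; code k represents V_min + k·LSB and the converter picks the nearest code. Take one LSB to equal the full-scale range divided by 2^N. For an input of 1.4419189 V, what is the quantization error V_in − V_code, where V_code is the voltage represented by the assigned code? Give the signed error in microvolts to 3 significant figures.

Range = 4.34 − (-4.34) = 8.68 V. LSB = 8.68 V / 2^16 ≈ 132.4 µV.
Position in LSBs: (1.4419189 − (-4.34)) × 65536/8.68 = 43654.8199; rounding gives k = 43655.
V_code = -4.34 + (43655/65536) × 8.68 = 1.4419427490 V.
Error = V_in − V_code = 1.4419189 − (1.4419427490) = −23.8 µV.

−23.8 µV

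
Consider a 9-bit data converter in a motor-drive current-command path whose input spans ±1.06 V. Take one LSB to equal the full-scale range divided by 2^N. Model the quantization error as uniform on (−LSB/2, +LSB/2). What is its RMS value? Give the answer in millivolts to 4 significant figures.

The full-scale span is 1.06 − (-1.06) = 2.12 V.
LSB = 2.12 V / 2^9 = 4.14063 mV.
RMS of a uniform error over width LSB is LSB/√12 = 1.195 mV.

1.195 mV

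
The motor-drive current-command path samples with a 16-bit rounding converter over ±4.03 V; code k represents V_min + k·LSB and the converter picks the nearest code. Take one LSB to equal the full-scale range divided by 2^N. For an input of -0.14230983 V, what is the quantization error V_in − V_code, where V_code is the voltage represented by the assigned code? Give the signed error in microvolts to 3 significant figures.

Full-scale range = 4.03 V − (-4.03 V) = 8.06 V. LSB = 8.06 V / 2^16 ≈ 123.0 µV.
Position in LSBs: (-0.14230983 − (-4.03)) × 65536/8.06 = 31610.8763; rounding gives k = 31611.
Reconstructed level: -4.03 + 31611 × 8.06/65536 V = -0.14229461670 V.
e = -0.14230983 − (-0.14229461670) = −15.2 µV.

−15.2 µV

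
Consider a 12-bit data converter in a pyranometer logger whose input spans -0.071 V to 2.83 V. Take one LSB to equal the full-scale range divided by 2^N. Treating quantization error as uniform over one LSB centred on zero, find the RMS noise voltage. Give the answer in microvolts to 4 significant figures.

Full-scale range = 2.83 V − (-0.071 V) = 2.901 V.
Step size = 2.901/4096 V = 0.708252 mV.
For a uniform distribution on [−LSB/2, +LSB/2], V_rms = LSB/√12 = 0.708252 mV/3.4641 = 204.5 µV.

204.5 µV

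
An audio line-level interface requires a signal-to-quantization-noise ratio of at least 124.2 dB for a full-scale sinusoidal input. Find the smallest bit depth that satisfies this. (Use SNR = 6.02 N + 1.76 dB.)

21 bits

Required N = ⌈(124.2 − 1.76)/6.02⌉ = ⌈20.339⌉ = 21.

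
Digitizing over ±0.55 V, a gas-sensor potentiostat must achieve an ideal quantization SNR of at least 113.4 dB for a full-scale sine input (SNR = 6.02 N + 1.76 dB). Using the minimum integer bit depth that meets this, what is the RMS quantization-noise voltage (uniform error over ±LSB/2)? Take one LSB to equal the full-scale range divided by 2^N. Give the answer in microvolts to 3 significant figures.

0.606 µV

The full-scale span is 0.55 − (-0.55) = 1.1 V.
Required N = ⌈(113.4 − 1.76)/6.02⌉ = ⌈18.545⌉ = 19.
One LSB is 1.1 V / 524288 = 2.0981 µV.
σ_q = LSB/√12 = 2.0981 µV/3.4641 = 0.606 µV.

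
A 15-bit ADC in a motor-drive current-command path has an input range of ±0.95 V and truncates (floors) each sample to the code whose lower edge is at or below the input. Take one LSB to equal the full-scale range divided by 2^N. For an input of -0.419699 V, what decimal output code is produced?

Span: 0.95 V − (-0.95 V) = 1.9 V. LSB = 1.9 V / 2^15 ≈ 57.98 µV.
code = ⌊(V_in − V_min)/LSB⌋ = ⌊(V_in − V_min) × 2^15 / range⌋
     = ⌊(-0.419699 − (-0.95)) × 32768 / 1.9⌋ = ⌊0.530301 × 32768/1.9⌋
     = ⌊9145.739⌋ = 9145.

9145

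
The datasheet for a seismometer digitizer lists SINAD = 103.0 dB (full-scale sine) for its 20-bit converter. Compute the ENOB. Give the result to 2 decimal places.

ENOB = (SINAD − 1.76) / 6.02 = (103.0 − 1.76) / 6.02 = 101.24 / 6.02 = 16.8173.

16.82 bits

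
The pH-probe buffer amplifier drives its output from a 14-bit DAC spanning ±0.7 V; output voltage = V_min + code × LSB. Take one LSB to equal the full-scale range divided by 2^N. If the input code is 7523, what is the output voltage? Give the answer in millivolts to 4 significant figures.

The full-scale span is 0.7 − (-0.7) = 1.4 V. LSB = 1.4 V / 2^14.
Output = V_min + (7523/16384) × range = -0.7 + 0.459167 × 1.4 V
      = -0.7 + 0.642834 = -0.0571655 V.

-57.17 mV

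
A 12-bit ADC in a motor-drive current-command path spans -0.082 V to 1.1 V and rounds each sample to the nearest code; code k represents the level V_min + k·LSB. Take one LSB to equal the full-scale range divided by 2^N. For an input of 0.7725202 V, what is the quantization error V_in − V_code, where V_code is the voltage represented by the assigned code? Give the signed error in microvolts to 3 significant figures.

+51.9 µV

Range = 1.1 − (-0.082) = 1.182 V. LSB = 1.182 V / 2^12 ≈ 288.6 µV.
(0.7725202 − (-0.082)) / LSB = 0.8545202 × 4096/1.182 = 2961.1800. Nearest integer: k = 2961.
V_code = V_min + k × range/2^12 = -0.082 + 2961 × 1.182/4096 = 0.7724682617 V.
V_in − V_code = 0.7725202 − (0.7724682617) = +51.9 µV.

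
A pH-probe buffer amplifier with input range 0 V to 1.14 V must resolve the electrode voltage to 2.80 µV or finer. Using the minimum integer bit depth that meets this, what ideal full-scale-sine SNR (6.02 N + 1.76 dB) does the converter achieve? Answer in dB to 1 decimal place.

Full-scale range = 1.14 V.
1.14 V / 2.80 µV = 407100. Since 2^18 = 262144 and 2^19 = 524288, N = 19.
6.02(19) + 1.76 = 116.14 dB.

116.1 dB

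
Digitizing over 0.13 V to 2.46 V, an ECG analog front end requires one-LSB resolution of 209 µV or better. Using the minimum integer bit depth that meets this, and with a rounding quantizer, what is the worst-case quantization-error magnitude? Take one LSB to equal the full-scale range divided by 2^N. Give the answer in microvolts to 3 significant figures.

71.1 µV

Range = 2.46 − (0.13) = 2.33 V.
Need 2^N ≥ 2.33 V / 209 µV = 11150 → N_min = 14.
One LSB is 2.33 V / 16384 = 142.21 µV.
|e|_max = LSB/2 = 71.1 µV.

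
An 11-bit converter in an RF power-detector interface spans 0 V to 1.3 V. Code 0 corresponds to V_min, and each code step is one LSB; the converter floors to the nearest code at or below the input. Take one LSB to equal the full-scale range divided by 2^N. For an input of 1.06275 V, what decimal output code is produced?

1674

Range is 1.3 V. LSB = 1.3 V / 2^11 ≈ 0.6348 mV.
code = ⌊(V_in − V_min)/LSB⌋ = ⌊(V_in − V_min) × 2^11 / range⌋
     = ⌊(1.06275 − (0)) × 2048 / 1.3⌋ = ⌊1.06275 × 2048/1.3⌋
     = ⌊1674.240⌋ = 1674.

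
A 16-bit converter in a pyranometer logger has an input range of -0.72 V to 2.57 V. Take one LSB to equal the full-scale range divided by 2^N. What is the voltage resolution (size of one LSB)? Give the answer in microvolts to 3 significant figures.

Full-scale range = 2.57 V − (-0.72 V) = 3.29 V.
2^16 = 65536 levels.
LSB = 3.29 V ÷ 2^16 = 3.29/65536 V = 50.2 µV.

50.2 µV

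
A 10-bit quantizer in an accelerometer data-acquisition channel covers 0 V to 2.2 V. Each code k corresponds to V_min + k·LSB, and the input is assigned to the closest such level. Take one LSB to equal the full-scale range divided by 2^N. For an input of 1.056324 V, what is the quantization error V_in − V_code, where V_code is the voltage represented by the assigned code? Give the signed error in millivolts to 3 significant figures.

V_FS = 2.2 V. LSB = 2.2 V / 2^10 ≈ 2.148 mV.
(V_in − V_min)/LSB = (1.056324 − (0)) × 1024/2.2 = 491.6708 → nearest code k = 492.
Reconstructed level: 0 + 492 × 2.2/1024 V = 1.057031250 V.
Error = V_in − V_code = 1.056324 − (1.057031250) = −0.707 mV.

−0.707 mV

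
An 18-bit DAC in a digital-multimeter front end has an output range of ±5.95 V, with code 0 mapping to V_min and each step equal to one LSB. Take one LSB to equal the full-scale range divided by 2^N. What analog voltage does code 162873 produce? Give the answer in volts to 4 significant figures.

1.444 V

Range = 5.95 − (-5.95) = 11.9 V. LSB = 11.9 V / 2^18.
V_out = -5.95 + 162873 × (11.9/262144) V
      = -5.95 V + 7.39360 V = 1.44360 V.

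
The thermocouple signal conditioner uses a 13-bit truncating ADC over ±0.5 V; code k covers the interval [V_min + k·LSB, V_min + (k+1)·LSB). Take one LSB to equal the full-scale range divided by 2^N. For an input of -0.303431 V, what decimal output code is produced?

1610

The full-scale span is 0.5 − (-0.5) = 1 V. LSB = 1 V / 2^13 ≈ 122.1 µV.
V_in − V_min = -0.303431 − (-0.5) = 0.196569 V.
Divide by LSB: 0.196569 × 8192/1 = 1610.2932.
Truncating gives code 1610.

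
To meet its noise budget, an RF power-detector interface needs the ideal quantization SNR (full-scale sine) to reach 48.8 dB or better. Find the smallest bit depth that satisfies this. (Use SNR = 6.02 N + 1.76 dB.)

N ≥ (48.8 − 1.76)/6.02 = 7.814 → N_min = 8.

8 bits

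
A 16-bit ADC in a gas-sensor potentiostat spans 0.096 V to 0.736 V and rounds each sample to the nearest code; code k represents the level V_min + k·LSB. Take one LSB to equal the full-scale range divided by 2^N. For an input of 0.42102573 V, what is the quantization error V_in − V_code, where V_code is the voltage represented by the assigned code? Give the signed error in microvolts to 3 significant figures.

Range = 0.736 − (0.096) = 0.64 V. LSB = 0.64 V / 2^16 ≈ 9.766 µV.
(0.42102573 − (0.096)) / LSB = 0.32502573 × 65536/0.64 = 33282.6348. Nearest integer: k = 33283.
Reconstructed level: 0.096 + 33283 × 0.64/65536 V = 0.42102929688 V.
e = 0.42102573 − (0.42102929688) = −3.57 µV.

−3.57 µV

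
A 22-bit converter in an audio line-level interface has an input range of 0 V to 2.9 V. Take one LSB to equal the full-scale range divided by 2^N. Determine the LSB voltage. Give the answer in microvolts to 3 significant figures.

V_FS = 2.9 V.
2^22 = 4194304 levels.
LSB = 2.9 V / 2^22 = 0.691 µV.

0.691 µV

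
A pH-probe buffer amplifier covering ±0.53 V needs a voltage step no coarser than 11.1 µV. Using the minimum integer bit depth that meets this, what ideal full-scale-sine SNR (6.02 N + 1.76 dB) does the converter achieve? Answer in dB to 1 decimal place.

The full-scale span is 0.53 − (-0.53) = 1.06 V.
Required number of levels: 1.06/11.1 µV = 95495; smallest N with 2^N ≥ that is 17.
Ideal SNR at N = 17: 6.02·17 + 1.76 = 104.1 dB.

104.1 dB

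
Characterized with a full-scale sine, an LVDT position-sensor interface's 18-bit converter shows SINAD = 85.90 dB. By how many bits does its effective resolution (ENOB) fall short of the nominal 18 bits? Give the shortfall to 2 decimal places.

ENOB = (SINAD − 1.76)/6.02 = (85.90 − 1.76)/6.02 = 13.9767 bits.
Lost resolution: 18 − 13.9767 = 4.0233 bits.

4.02 bits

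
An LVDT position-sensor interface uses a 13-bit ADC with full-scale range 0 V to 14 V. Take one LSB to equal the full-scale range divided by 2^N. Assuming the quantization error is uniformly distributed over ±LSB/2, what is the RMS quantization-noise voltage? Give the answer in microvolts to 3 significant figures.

493 µV

Full-scale range = 14 V.
One LSB is 14 V / 8192 = 1.7090 mV.
V_rms = LSB/√12 = 1.7090 mV / √12 = 493 µV.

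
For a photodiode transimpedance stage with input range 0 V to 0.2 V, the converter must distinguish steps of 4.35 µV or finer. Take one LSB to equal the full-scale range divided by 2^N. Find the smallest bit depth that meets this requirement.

16 bits

Full-scale range = 0.2 V.
Levels needed ≥ 0.2/4.35 µV = 45980. 2^16 = 65536 suffices, so N_min = 16.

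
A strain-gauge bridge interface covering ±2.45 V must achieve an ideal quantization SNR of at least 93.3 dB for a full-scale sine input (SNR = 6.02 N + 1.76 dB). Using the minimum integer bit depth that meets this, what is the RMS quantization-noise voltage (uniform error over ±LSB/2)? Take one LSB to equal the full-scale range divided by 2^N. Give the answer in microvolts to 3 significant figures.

21.6 µV

The full-scale span is 2.45 − (-2.45) = 4.9 V.
Required N = ⌈(93.3 − 1.76)/6.02⌉ = ⌈15.206⌉ = 16.
LSB = 4.9 V ÷ 2^16 = 4.9/65536 V = 74.768 µV.
RMS noise = LSB/√12 = 21.6 µV.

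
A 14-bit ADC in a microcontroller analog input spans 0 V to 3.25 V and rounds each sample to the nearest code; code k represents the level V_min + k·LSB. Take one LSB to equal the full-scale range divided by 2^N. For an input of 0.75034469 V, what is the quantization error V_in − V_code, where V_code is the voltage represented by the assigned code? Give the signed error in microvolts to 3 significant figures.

−67.3 µV

Full-scale range = 3.25 V. LSB = 3.25 V / 2^14 ≈ 198.4 µV.
Position in LSBs: (0.75034469 − (0)) × 16384/3.25 = 3782.6607; rounding gives k = 3783.
Reconstructed level: 0 + 3783 × 3.25/16384 V = 0.75041198730 V.
e = 0.75034469 − (0.75041198730) = −67.3 µV.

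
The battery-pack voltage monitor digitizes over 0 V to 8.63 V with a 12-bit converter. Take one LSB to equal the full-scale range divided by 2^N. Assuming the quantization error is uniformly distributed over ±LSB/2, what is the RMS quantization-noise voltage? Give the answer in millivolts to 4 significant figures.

0.6082 mV

Range is 8.63 V.
LSB = 8.63 V / 2^12 = 2.10693 mV.
RMS of a uniform error over width LSB is LSB/√12 = 0.6082 mV.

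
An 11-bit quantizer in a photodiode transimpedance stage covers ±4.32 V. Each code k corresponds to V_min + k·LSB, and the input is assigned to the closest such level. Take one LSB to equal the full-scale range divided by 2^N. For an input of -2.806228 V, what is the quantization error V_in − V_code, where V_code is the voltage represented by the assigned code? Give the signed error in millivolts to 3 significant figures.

Full-scale range = 4.32 V − (-4.32 V) = 8.64 V. LSB = 8.64 V / 2^11 ≈ 4.219 mV.
Position in LSBs: (-2.806228 − (-4.32)) × 2048/8.64 = 358.8200; rounding gives k = 359.
V_code = -4.32 + (359/2048) × 8.64 = -2.805468750 V.
e = -2.806228 − (-2.805468750) = −0.759 mV.

−0.759 mV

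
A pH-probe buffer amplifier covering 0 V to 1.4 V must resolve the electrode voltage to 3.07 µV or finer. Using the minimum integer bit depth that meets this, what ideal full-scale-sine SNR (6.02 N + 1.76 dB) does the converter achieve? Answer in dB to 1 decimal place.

Full-scale range = 1.4 V.
Levels needed ≥ 1.4/3.07 µV = 456000. 2^19 = 524288 suffices, so N_min = 19.
SNR = 6.02 × 19 + 1.76 = 116.14 dB.

116.1 dB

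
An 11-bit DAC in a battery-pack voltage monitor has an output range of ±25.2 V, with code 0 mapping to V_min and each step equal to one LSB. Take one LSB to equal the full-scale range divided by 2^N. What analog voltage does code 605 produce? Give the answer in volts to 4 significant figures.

Span: 25.2 V − (-25.2 V) = 50.4 V. LSB = 50.4 V / 2^11.
V_out = -25.2 + 605 × (50.4/2048) V
      = -25.2 + 14.8887 = -10.3113 V.

-10.31 V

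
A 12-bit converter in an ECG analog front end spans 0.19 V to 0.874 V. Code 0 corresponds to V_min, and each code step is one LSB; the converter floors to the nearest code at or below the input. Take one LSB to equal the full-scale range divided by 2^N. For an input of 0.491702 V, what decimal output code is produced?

Full-scale range = 0.874 V − (0.19 V) = 0.684 V. LSB = 0.684 V / 2^12 ≈ 167.0 µV.
(V_in − V_min) × 2^12/range = (0.491702 − (0.19)) × 4096/0.684 = 1806.683.
Floor → code = 1806.

1806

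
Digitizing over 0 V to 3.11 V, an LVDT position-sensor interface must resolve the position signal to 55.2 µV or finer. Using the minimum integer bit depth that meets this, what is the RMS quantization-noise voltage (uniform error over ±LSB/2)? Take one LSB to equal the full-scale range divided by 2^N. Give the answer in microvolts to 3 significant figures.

13.7 µV

Full-scale range = 3.11 V.
Required number of levels: 3.11/55.2 µV = 56341; smallest N with 2^N ≥ that is 16.
LSB = 3.11 V ÷ 2^16 = 3.11/65536 V = 47.455 µV.
σ_q = LSB/√12 = 47.455 µV/3.4641 = 13.7 µV.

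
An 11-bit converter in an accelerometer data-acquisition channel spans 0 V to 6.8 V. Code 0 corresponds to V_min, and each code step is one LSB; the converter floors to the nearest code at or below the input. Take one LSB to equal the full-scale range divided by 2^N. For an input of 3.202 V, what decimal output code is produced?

Full-scale range = 6.8 V. LSB = 6.8 V / 2^11 ≈ 3.320 mV.
(V_in − V_min) × 2^11/range = (3.202 − (0)) × 2048/6.8 = 964.367.
Floor → code = 964.

964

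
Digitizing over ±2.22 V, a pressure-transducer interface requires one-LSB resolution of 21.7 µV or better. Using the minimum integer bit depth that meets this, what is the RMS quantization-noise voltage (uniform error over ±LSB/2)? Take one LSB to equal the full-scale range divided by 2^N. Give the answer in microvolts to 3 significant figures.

4.89 µV

Span: 2.22 V − (-2.22 V) = 4.44 V.
Levels needed ≥ 4.44/21.7 µV = 204600. 2^18 = 262144 suffices, so N_min = 18.
One LSB is 4.44 V / 262144 = 16.937 µV.
RMS noise = LSB/√12 = 4.89 µV.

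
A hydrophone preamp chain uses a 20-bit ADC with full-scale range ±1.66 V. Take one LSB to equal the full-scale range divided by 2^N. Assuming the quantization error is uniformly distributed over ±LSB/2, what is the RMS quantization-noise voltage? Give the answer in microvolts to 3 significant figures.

Full-scale range = 1.66 V − (-1.66 V) = 3.32 V.
LSB = 3.32 V ÷ 2^20 = 3.32/1048576 V = 3.1662 µV.
For a uniform distribution on [−LSB/2, +LSB/2], V_rms = LSB/√12 = 3.1662 µV/3.4641 = 0.914 µV.

0.914 µV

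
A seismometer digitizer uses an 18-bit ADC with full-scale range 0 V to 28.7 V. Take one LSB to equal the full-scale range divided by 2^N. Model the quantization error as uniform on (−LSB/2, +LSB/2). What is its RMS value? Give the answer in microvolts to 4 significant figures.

31.60 µV

Range is 28.7 V.
Step size = 28.7/262144 V = 109.482 µV.
For a uniform distribution on [−LSB/2, +LSB/2], V_rms = LSB/√12 = 109.482 µV/3.4641 = 31.60 µV.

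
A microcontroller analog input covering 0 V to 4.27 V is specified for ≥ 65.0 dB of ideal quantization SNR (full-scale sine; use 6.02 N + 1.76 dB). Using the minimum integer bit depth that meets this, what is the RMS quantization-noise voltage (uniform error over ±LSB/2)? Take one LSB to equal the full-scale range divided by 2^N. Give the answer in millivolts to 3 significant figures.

Range is 4.27 V.
Solving 6.02 N ≥ 65.0 − 1.76: N ≥ 10.505. Round up → N = 11.
Step size = 4.27/2048 V = 2.0850 mV.
RMS noise = LSB/√12 = 0.602 mV.

0.602 mV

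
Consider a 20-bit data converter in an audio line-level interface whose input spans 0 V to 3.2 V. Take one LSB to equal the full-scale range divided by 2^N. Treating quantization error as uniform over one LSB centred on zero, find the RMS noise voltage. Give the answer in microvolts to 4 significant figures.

0.8810 µV

Span = 3.2 V.
LSB = 3.2 V / 2^20 = 3.05176 µV.
For a uniform distribution on [−LSB/2, +LSB/2], V_rms = LSB/√12 = 3.05176 µV/3.4641 = 0.8810 µV.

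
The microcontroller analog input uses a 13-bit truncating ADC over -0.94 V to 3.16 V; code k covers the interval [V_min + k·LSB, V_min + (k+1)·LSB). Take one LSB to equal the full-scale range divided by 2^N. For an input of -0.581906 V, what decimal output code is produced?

Full-scale range = 3.16 V − (-0.94 V) = 4.1 V. LSB = 4.1 V / 2^13 ≈ 0.5005 mV.
(V_in − V_min) × 2^13/range = (-0.581906 − (-0.94)) × 8192/4.1 = 715.489.
Floor → code = 715.

715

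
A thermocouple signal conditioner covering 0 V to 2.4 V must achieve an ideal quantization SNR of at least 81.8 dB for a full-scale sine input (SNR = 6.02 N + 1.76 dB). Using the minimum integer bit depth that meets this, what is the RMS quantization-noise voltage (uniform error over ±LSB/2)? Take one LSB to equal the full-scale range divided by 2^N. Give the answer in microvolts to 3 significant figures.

Range is 2.4 V.
N ≥ (81.8 − 1.76)/6.02 = 13.296 → N_min = 14.
LSB = 2.4 V / 2^14 = 146.48 µV.
σ_q = LSB/√12 = 146.48 µV/3.4641 = 42.3 µV.

42.3 µV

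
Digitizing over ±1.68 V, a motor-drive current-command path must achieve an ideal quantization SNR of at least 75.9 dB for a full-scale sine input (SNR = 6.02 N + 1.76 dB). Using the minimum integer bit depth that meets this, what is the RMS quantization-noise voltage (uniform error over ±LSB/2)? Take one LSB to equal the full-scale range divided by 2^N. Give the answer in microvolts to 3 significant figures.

Span: 1.68 V − (-1.68 V) = 3.36 V.
6.02 N + 1.76 ≥ 75.9 gives N ≥ 12.316, so the minimum integer is 13.
One LSB is 3.36 V / 8192 = 410.16 µV.
V_rms = LSB/√12 = 118 µV.

118 µV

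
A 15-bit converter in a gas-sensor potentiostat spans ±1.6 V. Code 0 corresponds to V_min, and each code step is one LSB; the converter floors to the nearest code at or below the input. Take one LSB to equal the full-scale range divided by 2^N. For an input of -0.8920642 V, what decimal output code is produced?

7249

Full-scale range = 1.6 V − (-1.6 V) = 3.2 V. LSB = 3.2 V / 2^15 ≈ 97.66 µV.
(V_in − V_min) × 2^15/range = (-0.8920642 − (-1.6)) × 32768/3.2 = 7249.263.
Floor → code = 7249.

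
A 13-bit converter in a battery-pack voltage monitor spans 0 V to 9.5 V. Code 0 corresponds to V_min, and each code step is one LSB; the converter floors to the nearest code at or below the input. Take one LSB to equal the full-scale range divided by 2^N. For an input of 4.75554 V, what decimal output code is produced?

V_FS = 9.5 V. LSB = 9.5 V / 2^13 ≈ 1.160 mV.
(V_in − V_min) × 2^13/range = (4.75554 − (0)) × 8192/9.5 = 4100.777.
Floor → code = 4100.

4100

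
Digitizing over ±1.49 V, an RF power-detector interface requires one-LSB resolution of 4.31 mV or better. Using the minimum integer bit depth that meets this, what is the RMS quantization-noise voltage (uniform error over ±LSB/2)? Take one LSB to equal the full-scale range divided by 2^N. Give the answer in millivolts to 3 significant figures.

0.840 mV

Span: 1.49 V − (-1.49 V) = 2.98 V.
Levels needed ≥ 2.98/4.31 mV = 691.4. 2^10 = 1024 suffices, so N_min = 10.
LSB = 2.98 V ÷ 2^10 = 2.98/1024 V = 2.9102 mV.
σ_q = LSB/√12 = 2.9102 mV/3.4641 = 0.840 mV.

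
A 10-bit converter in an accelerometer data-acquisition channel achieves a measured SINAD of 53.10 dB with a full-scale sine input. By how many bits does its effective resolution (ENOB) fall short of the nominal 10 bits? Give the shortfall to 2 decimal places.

ENOB = (SINAD − 1.76)/6.02 = (53.10 − 1.76)/6.02 = 8.5282 bits.
10 − 8.5282 = 1.47 bits below nominal.

1.47 bits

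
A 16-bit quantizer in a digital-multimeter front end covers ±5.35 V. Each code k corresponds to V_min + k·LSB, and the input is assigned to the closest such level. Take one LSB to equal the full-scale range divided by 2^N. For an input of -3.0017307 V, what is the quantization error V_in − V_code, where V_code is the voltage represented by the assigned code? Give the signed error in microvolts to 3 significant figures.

−29.3 µV

Span: 5.35 V − (-5.35 V) = 10.7 V. LSB = 10.7 V / 2^16 ≈ 163.3 µV.
(-3.0017307 − (-5.35)) / LSB = 2.3482693 × 65536/10.7 = 14382.8203. Nearest integer: k = 14383.
V_code = -5.35 + (14383/65536) × 10.7 = -3.0017013550 V.
V_in − V_code = -3.0017307 − (-3.0017013550) = −29.3 µV.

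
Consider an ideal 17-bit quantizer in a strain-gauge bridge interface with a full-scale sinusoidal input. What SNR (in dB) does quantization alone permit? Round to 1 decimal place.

104.1 dB

6.02(17) + 1.76 = 102.34 + 1.76 = 104.10 dB.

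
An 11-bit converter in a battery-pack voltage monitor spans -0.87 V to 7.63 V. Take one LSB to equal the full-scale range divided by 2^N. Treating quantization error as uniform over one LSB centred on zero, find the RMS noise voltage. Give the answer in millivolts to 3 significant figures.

1.20 mV

The full-scale span is 7.63 − (-0.87) = 8.5 V.
LSB = 8.5 V ÷ 2^11 = 8.5/2048 V = 4.1504 mV.
σ_q = LSB/√12 = 4.1504 mV/3.4641 = 1.20 mV.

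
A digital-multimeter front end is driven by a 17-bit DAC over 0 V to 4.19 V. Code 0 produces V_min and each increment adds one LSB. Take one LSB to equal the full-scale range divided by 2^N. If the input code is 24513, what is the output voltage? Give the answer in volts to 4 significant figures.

0.7836 V

Span = 4.19 V. LSB = 4.19 V / 2^17.
V_out = V_min + code × LSB = 0 V + 24513 × 4.19 V / 131072
      = 0 + 0.783611 = 0.783611 V.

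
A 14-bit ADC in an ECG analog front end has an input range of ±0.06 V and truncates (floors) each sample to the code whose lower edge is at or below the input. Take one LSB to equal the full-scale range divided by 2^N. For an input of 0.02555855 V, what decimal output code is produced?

11681

Span: 0.06 V − (-0.06 V) = 0.12 V. LSB = 0.12 V / 2^14 ≈ 7.324 µV.
code = ⌊(V_in − V_min)/LSB⌋ = ⌊(V_in − V_min) × 2^14 / range⌋
     = ⌊(0.02555855 − (-0.06)) × 16384 / 0.12⌋ = ⌊0.08555855 × 16384/0.12⌋
     = ⌊11681.594⌋ = 11681.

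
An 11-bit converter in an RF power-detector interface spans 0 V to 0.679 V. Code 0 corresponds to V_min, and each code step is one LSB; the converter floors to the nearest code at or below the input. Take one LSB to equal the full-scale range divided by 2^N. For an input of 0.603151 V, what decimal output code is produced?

V_FS = 0.679 V. LSB = 0.679 V / 2^11 ≈ 331.5 µV.
V_in − V_min = 0.603151 − (0) = 0.603151 V.
Divide by LSB: 0.603151 × 2048/0.679 = 1819.2242.
Truncating gives code 1819.

1819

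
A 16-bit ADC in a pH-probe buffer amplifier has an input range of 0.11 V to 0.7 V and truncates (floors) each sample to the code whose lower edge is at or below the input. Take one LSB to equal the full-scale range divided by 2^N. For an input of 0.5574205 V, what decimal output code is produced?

49698

The full-scale span is 0.7 − (0.11) = 0.59 V. LSB = 0.59 V / 2^16 ≈ 9.003 µV.
code = ⌊(V_in − V_min)/LSB⌋ = ⌊(V_in − V_min) × 2^16 / range⌋
     = ⌊(0.5574205 − (0.11)) × 65536 / 0.59⌋ = ⌊0.4474205 × 65536/0.59⌋
     = ⌊49698.559⌋ = 49698.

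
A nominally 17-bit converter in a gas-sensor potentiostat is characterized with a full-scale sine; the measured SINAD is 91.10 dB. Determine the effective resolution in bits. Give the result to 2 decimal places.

(91.10 − 1.76) / 6.02 = 89.34/6.02 = 14.8405 effective bits.

14.84 bits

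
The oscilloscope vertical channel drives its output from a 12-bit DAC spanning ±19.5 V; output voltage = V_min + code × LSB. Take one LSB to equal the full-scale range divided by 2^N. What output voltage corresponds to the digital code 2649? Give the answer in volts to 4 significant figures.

5.722 V

Full-scale range = 19.5 V − (-19.5 V) = 39 V. LSB = 39 V / 2^12.
V_out = -19.5 + 2649 × (39/4096) V
      = -19.5 + 25.2224 = 5.72241 V.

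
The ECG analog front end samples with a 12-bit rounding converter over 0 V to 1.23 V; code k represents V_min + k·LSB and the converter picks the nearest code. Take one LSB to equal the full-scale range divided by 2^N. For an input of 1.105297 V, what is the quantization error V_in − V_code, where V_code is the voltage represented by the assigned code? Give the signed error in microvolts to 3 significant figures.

−81.4 µV

Span = 1.23 V. LSB = 1.23 V / 2^12 ≈ 300.3 µV.
(V_in − V_min)/LSB = (1.105297 − (0)) × 4096/1.23 = 3680.7289 → nearest code k = 3681.
V_code = 0 + (3681/4096) × 1.23 = 1.105378418 V.
Error = V_in − V_code = 1.105297 − (1.105378418) = −81.4 µV.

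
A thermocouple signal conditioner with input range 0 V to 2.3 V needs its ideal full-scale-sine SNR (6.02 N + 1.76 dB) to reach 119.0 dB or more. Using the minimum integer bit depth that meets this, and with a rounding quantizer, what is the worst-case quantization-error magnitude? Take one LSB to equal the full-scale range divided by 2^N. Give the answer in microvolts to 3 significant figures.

1.10 µV

Full-scale range = 2.3 V.
6.02 N + 1.76 ≥ 119.0 gives N ≥ 19.475, so the minimum integer is 20.
One LSB is 2.3 V / 1048576 = 2.1935 µV.
|e|_max = LSB/2 = 1.10 µV.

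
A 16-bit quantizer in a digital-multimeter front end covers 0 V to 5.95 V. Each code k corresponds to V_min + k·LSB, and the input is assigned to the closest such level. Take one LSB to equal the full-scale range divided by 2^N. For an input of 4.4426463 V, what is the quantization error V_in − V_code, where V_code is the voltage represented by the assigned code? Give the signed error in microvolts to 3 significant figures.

+29.3 µV

Span = 5.95 V. LSB = 5.95 V / 2^16 ≈ 90.79 µV.
(V_in − V_min)/LSB = (4.4426463 − (0)) × 65536/5.95 = 48933.3223 → nearest code k = 48933.
V_code = V_min + k × range/2^16 = 0 + 48933 × 5.95/65536 = 4.4426170349 V.
Error = V_in − V_code = 4.4426463 − (4.4426170349) = +29.3 µV.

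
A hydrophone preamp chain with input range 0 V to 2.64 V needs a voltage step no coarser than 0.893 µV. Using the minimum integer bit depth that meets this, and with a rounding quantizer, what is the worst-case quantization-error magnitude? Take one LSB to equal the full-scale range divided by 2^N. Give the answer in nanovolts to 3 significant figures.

315 nV

Span = 2.64 V.
Levels needed ≥ 2.64/0.893 µV = 2.956e6. 2^22 = 4194304 suffices, so N_min = 22.
One LSB is 2.64 V / 4194304 = 0.62943 µV.
Half an LSB is 315 nV.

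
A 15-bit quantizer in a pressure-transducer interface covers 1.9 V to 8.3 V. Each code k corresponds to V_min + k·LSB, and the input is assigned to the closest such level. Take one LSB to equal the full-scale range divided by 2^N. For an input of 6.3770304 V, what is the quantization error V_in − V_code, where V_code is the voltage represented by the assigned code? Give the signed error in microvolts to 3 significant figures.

The full-scale span is 8.3 − (1.9) = 6.4 V. LSB = 6.4 V / 2^15 ≈ 195.3 µV.
Position in LSBs: (6.3770304 − (1.9)) × 32768/6.4 = 22922.3956; rounding gives k = 22922.
Reconstructed level: 1.9 + 22922 × 6.4/32768 V = 6.3769531250 V.
V_in − V_code = 6.3770304 − (6.3769531250) = +77.3 µV.

+77.3 µV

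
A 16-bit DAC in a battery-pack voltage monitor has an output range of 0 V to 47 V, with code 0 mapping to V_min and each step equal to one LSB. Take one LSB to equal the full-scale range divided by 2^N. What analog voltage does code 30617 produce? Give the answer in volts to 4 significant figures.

V_FS = 47 V. LSB = 47 V / 2^16.
V_out = 0 + 30617 × (47/65536) V
      = 0 + 21.9574 = 21.9574 V.

21.96 V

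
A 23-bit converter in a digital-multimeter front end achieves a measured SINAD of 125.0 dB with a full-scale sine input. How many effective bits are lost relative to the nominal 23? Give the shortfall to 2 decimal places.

ENOB = (SINAD − 1.76)/6.02 = (125.0 − 1.76)/6.02 = 20.4718 bits.
Lost resolution: 23 − 20.4718 = 2.5282 bits.

2.53 bits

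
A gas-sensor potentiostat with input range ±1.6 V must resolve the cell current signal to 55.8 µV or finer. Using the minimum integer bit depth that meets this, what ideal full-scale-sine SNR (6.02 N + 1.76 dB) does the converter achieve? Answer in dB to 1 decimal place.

98.1 dB

Full-scale range = 1.6 V − (-1.6 V) = 3.2 V.
Required number of levels: 3.2/55.8 µV = 57348; smallest N with 2^N ≥ that is 16.
SNR = 6.02 × 16 + 1.76 = 98.08 dB.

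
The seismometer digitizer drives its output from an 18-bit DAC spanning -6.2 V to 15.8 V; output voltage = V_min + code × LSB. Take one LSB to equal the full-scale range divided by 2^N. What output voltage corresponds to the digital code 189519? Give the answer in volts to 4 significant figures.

Range = 15.8 − (-6.2) = 22 V. LSB = 22 V / 2^18.
Output = V_min + (189519/262144) × range = -6.2 + 0.722958 × 22 V
      = -6.2 V + 15.9051 V = 9.70507 V.

9.705 V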